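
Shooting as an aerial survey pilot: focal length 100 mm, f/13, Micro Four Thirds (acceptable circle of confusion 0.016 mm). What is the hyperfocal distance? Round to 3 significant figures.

48.2 m

Hyperfocal distance H = f²/(N·c) + f = 100²/(13 × 0.016) + 100 = 10000/0.208 + 100 ≈ 48176.9 mm ≈ 48.2 m.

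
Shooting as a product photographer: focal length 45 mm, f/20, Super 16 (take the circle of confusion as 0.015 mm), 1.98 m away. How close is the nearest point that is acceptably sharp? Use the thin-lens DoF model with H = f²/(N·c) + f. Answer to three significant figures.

Hyperfocal distance H = f²/(N·c) + f = 45²/(20 × 0.015) + 45 = 2025/0.3 + 45 ≈ 6795.0 mm ≈ 6.795 m.
Near limit Dn = s·(H − f)/(H + s − 2f) = 1980 × (6795.0 − 45) / (6795.0 + 1980 − 2 × 45) = 1980 × 6750.0 / 8685.0 ≈ 1538.9 mm ≈ 1.54 m.

1.54 m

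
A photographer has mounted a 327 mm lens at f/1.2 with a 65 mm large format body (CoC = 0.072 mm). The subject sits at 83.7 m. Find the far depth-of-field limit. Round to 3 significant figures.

89.7 m

Hyperfocal distance H = f²/(N·c) + f = 327²/(1.2 × 0.072) + 327 = 106929/0.0864 + 327 ≈ 1237931.2 mm ≈ 1238 m.
Far limit Df = s·(H − f)/(H − s) = 83700 × (1237931.2 − 327) / (1237931.2 − 83700) = 83700 × 1237604.2 / 1154231.2 ≈ 89746 mm ≈ 89.7 m.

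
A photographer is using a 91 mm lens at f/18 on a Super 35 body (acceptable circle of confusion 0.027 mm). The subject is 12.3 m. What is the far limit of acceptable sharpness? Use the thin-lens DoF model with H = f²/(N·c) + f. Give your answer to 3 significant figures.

43.4 m

Hyperfocal distance H = f²/(N·c) + f = 91²/(18 × 0.027) + 91 = 8281/0.486 + 91 ≈ 17130.1 mm ≈ 17.13 m.
Far limit Df = s·(H − f)/(H − s) = 12300 × (17130.1 − 91) / (17130.1 − 12300) = 12300 × 17039.1 / 4830.1 ≈ 43391 mm ≈ 43.4 m.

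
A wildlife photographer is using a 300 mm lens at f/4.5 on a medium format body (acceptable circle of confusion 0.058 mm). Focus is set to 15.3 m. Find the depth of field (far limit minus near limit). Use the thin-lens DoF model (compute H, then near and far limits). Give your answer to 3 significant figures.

1.33 m

Hyperfocal distance H = f²/(N·c) + f = 300²/(4.5 × 0.058) + 300 = 90000/0.261 + 300 ≈ 345127.6 mm ≈ 345.1 m.
Near limit Dn = s·(H − f)/(H + s − 2f) = 15300 × (345127.6 − 300) / (345127.6 + 15300 − 2 × 300) = 15300 × 344827.6 / 359827.6 ≈ 14662.2 mm.
Far limit Df = s·(H − f)/(H − s) = 15300 × (345127.6 − 300) / (345127.6 − 15300) = 15300 × 344827.6 / 329827.6 ≈ 15995.8 mm.
Depth of field = Df − Dn = 15995.8 − 14662.2 ≈ 1333.6 mm ≈ 1.33 m.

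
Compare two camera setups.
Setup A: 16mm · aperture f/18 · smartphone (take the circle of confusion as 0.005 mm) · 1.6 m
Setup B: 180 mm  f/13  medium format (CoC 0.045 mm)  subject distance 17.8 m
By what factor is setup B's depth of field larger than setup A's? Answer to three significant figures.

Setup A: H = 16²/(18×0.005) + 16 ≈ 2860.4 mm; DoF = Df − Dn = 3610.7 − 1027.7 ≈ 2583.0 mm.
Setup B: H = 180²/(13×0.045) + 180 ≈ 55564.6 mm; DoF = Df − Dn = 26105 − 13504 ≈ 12601 mm.
Ratio = 12601 / 2583.0 ≈ 4.88.

4.88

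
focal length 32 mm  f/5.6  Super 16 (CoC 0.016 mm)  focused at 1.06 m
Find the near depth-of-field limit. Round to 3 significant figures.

Hyperfocal distance H = f²/(N·c) + f = 32²/(5.6 × 0.016) + 32 = 1024/0.0896 + 32 ≈ 11460.6 mm ≈ 11.46 m.
Near limit Dn = s·(H − f)/(H + s − 2f) = 1060 × (11460.6 − 32) / (11460.6 + 1060 − 2 × 32) = 1060 × 11428.6 / 12456.6 ≈ 972.52 mm ≈ 0.973 m.

0.973 m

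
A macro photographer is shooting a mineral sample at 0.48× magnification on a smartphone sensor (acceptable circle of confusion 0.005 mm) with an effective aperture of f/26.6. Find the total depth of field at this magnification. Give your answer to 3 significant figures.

1.15 mm

At magnification m, DoF ≈ 2·N_eff·c/m² = 2 × 26.6 × 0.005 / 0.48² = 0.266 / 0.2304 ≈ 1.15 mm.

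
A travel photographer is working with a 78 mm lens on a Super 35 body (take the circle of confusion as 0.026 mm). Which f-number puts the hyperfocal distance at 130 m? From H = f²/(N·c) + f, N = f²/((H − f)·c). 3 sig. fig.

f/1.80

Rearrange H = f²/(N·c) + f for N: N = f² / ((H − f)·c).
N = 78² / ((130000 − 78) × 0.026) = 6084 / 3378 ≈ 1.80.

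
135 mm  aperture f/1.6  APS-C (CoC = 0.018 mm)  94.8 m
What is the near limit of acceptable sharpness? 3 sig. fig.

Hyperfocal distance H = f²/(N·c) + f = 135²/(1.6 × 0.018) + 135 = 18225/0.0288 + 135 ≈ 632947.5 mm ≈ 632.9 m.
Near limit Dn = s·(H − f)/(H + s − 2f) = 94800 × (632947.5 − 135) / (632947.5 + 94800 − 2 × 135) = 94800 × 632812.5 / 727477.5 ≈ 82464 mm ≈ 82.5 m.

82.5 m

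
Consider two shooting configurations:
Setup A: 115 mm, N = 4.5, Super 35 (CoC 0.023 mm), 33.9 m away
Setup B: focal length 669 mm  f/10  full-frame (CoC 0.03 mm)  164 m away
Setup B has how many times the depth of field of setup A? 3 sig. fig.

1.89

Setup A: H = 115²/(4.5×0.023) + 115 ≈ 127892.8 mm; DoF = Df − Dn = 46085 − 26811 ≈ 19274 mm.
Setup B: H = 669²/(10×0.03) + 669 ≈ 1492539.0 mm; DoF = Df − Dn = 184162 − 147817 ≈ 36345 mm.
Ratio = 36345 / 19274 ≈ 1.89.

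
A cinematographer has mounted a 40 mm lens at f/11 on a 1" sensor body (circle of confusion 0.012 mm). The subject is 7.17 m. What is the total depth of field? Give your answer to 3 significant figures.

12.9 m

Hyperfocal distance H = f²/(N·c) + f = 40²/(11 × 0.012) + 40 = 1600/0.132 + 40 ≈ 12161.2 mm ≈ 12.16 m.
Near limit Dn = s·(H − f)/(H + s − 2f) = 7170 × (12161.2 − 40) / (12161.2 + 7170 − 2 × 40) = 7170 × 12121.2 / 19251.2 ≈ 4514 mm.
Far limit Df = s·(H − f)/(H − s) = 7170 × (12161.2 − 40) / (12161.2 − 7170) = 7170 × 12121.2 / 4991.2 ≈ 17412 mm.
Depth of field = Df − Dn = 17412 − 4514 ≈ 12898 mm ≈ 12.9 m.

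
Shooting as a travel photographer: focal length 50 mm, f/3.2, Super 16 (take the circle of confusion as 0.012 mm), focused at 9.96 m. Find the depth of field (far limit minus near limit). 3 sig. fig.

Hyperfocal distance H = f²/(N·c) + f = 50²/(3.2 × 0.012) + 50 = 2500/0.0384 + 50 ≈ 65154.2 mm ≈ 65.15 m.
Near limit Dn = s·(H − f)/(H + s − 2f) = 9960 × (65154.2 − 50) / (65154.2 + 9960 − 2 × 50) = 9960 × 65104.2 / 75014.2 ≈ 8644.2 mm.
Far limit Df = s·(H − f)/(H − s) = 9960 × (65154.2 − 50) / (65154.2 − 9960) = 9960 × 65104.2 / 55194.2 ≈ 11748.3 mm.
Depth of field = Df − Dn = 11748.3 − 8644.2 ≈ 3104.1 mm ≈ 3.10 m.

3.10 m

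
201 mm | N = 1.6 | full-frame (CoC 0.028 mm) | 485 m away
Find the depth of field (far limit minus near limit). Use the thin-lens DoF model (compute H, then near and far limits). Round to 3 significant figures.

733 m

Hyperfocal distance H = f²/(N·c) + f = 201²/(1.6 × 0.028) + 201 = 40401/0.0448 + 201 ≈ 902009.0 mm ≈ 902.0 m.
Near limit Dn = s·(H − f)/(H + s − 2f) = 485000 × (902009.0 − 201) / (902009.0 + 485000 − 2 × 201) = 485000 × 901808.0 / 1386607.0 ≈ 315430 mm.
Far limit Df = s·(H − f)/(H − s) = 485000 × (902009.0 − 201) / (902009.0 − 485000) = 485000 × 901808.0 / 417009.0 ≈ 1048843 mm.
Depth of field = Df − Dn = 1048843 − 315430 ≈ 733413 mm ≈ 733 m.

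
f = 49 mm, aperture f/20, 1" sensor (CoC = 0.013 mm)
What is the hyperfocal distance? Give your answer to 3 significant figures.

9.28 m

Hyperfocal distance H = f²/(N·c) + f = 49²/(20 × 0.013) + 49 = 2401/0.26 + 49 ≈ 9283.6 mm ≈ 9.28 m.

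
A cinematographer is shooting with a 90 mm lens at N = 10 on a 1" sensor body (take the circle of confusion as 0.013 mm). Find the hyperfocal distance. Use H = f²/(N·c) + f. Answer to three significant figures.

Hyperfocal distance H = f²/(N·c) + f = 90²/(10 × 0.013) + 90 = 8100/0.13 + 90 ≈ 62397.7 mm ≈ 62.4 m.

62.4 m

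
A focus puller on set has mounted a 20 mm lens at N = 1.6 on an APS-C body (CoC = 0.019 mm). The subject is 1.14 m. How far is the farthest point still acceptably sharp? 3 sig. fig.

Hyperfocal distance H = f²/(N·c) + f = 20²/(1.6 × 0.019) + 20 = 400/0.0304 + 20 ≈ 13177.9 mm ≈ 13.18 m.
Far limit Df = s·(H − f)/(H − s) = 1140 × (13177.9 − 20) / (13177.9 − 1140) = 1140 × 13157.9 / 12037.9 ≈ 1246.1 mm ≈ 1.25 m.

1.25 m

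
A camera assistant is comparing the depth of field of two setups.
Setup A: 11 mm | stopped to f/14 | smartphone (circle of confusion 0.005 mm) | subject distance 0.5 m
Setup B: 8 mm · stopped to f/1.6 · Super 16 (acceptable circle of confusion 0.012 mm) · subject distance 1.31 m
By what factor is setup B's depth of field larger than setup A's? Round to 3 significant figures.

3.93

Setup A: H = 11²/(14×0.005) + 11 ≈ 1739.6 mm; DoF = Df − Dn = 697.25 − 389.74 ≈ 307.51 mm.
Setup B: H = 8²/(1.6×0.012) + 8 ≈ 3341.3 mm; DoF = Df − Dn = 2149.7 − 942.0 ≈ 1207.7 mm.
Ratio = 1207.7 / 307.51 ≈ 3.93.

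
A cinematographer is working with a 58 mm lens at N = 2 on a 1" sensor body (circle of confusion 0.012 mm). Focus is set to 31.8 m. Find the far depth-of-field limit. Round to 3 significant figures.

41.1 m

Hyperfocal distance H = f²/(N·c) + f = 58²/(2 × 0.012) + 58 = 3364/0.024 + 58 ≈ 140224.7 mm ≈ 140.2 m.
Far limit Df = s·(H − f)/(H − s) = 31800 × (140224.7 − 58) / (140224.7 − 31800) = 31800 × 140166.7 / 108424.7 ≈ 41110 mm ≈ 41.1 m.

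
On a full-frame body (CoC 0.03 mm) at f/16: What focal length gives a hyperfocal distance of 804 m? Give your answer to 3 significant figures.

From H = f²/(N·c) + f, with f ≪ H: f ≈ √(H·N·c) = √(804000 × 16 × 0.03) = √385920 ≈ 621.2 mm.
The +f correction barely moves this — solving exactly, f² + N·c·f − N·c·H = 0 ⇒ f = (−N·c + √((N·c)² + 4·N·c·H))/2 = (−0.48 + √1543680)/2 ≈ 620.98 mm, so f ≈ 621 mm.

621 mm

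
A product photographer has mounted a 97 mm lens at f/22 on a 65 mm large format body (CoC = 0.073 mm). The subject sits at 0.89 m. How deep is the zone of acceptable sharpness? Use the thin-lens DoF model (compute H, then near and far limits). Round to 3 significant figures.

245 mm

Hyperfocal distance H = f²/(N·c) + f = 97²/(22 × 0.073) + 97 = 9409/1.606 + 97 ≈ 5955.7 mm ≈ 5.956 m.
Near limit Dn = s·(H − f)/(H + s − 2f) = 890 × (5955.7 − 97) / (5955.7 + 890 − 2 × 97) = 890 × 5858.7 / 6651.7 ≈ 783.90 mm.
Far limit Df = s·(H − f)/(H − s) = 890 × (5955.7 − 97) / (5955.7 − 890) = 890 × 5858.7 / 5065.7 ≈ 1029.32 mm.
Depth of field = Df − Dn = 1029.32 − 783.90 ≈ 245.42 mm.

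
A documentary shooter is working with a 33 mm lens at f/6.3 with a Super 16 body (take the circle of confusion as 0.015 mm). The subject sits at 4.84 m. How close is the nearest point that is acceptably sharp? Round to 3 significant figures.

Hyperfocal distance H = f²/(N·c) + f = 33²/(6.3 × 0.015) + 33 = 1089/0.0945 + 33 ≈ 11556.8 mm ≈ 11.56 m.
Near limit Dn = s·(H − f)/(H + s − 2f) = 4840 × (11556.8 − 33) / (11556.8 + 4840 − 2 × 33) = 4840 × 11523.8 / 16330.8 ≈ 3415.3 mm ≈ 3.42 m.

3.42 m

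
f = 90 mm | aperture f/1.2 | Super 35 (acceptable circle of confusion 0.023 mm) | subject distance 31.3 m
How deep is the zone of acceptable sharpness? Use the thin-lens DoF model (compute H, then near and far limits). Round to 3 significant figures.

6.73 m

Hyperfocal distance H = f²/(N·c) + f = 90²/(1.2 × 0.023) + 90 = 8100/0.0276 + 90 ≈ 293568.3 mm ≈ 293.6 m.
Near limit Dn = s·(H − f)/(H + s − 2f) = 31300 × (293568.3 − 90) / (293568.3 + 31300 − 2 × 90) = 31300 × 293478.3 / 324688.3 ≈ 28291.4 mm.
Far limit Df = s·(H − f)/(H − s) = 31300 × (293568.3 − 90) / (293568.3 − 31300) = 31300 × 293478.3 / 262268.3 ≈ 35024.7 mm.
Depth of field = Df − Dn = 35024.7 − 28291.4 ≈ 6733.3 mm ≈ 6.73 m.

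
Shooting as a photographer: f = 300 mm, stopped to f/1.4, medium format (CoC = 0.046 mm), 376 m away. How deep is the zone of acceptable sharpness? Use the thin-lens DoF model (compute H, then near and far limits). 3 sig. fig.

Hyperfocal distance H = f²/(N·c) + f = 300²/(1.4 × 0.046) + 300 = 90000/0.0644 + 300 ≈ 1397815.5 mm ≈ 1398 m.
Near limit Dn = s·(H − f)/(H + s − 2f) = 376000 × (1397815.5 − 300) / (1397815.5 + 376000 − 2 × 300) = 376000 × 1397515.5 / 1773215.5 ≈ 296335 mm.
Far limit Df = s·(H − f)/(H − s) = 376000 × (1397815.5 − 300) / (1397815.5 − 376000) = 376000 × 1397515.5 / 1021815.5 ≈ 514247 mm.
Depth of field = Df − Dn = 514247 − 296335 ≈ 217912 mm ≈ 218 m.

218 m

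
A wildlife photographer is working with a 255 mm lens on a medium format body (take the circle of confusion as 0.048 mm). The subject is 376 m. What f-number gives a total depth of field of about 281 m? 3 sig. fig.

f/1.20

Write h = H − f = f²/(N·c). The thin-lens limits are Dn = s·h/(h + (s−f)) and Df = s·h/(h − (s−f)), so DoF = Df − Dn = 2·s·(s−f)·h / (h² − (s−f)²).
That is a quadratic in h: DoF·h² − 2·s·(s−f)·h − DoF·(s−f)² = 0 ⇒ h = (s−f)·(s + √(s² + DoF²)) / DoF = 375745 × (376000 + √(376000² + 281000²)) / 281000 = 375745 × (376000 + 469401) / 281000 ≈ 1130445 mm.
Then N = f²/(c·h) = 255² / (0.048 × 1130445) = 65025 / 54261 ≈ 1.20.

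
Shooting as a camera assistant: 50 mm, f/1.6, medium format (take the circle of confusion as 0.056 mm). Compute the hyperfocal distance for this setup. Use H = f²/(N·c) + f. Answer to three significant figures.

Hyperfocal distance H = f²/(N·c) + f = 50²/(1.6 × 0.056) + 50 = 2500/0.0896 + 50 ≈ 27951.8 mm ≈ 28.0 m.

28.0 m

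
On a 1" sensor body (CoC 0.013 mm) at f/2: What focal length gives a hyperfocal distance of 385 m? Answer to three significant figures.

From H = f²/(N·c) + f, with f ≪ H: f ≈ √(H·N·c) = √(385000 × 2 × 0.013) = √10010 ≈ 100.0 mm.
The +f correction barely moves this — solving exactly, f² + N·c·f − N·c·H = 0 ⇒ f = (−N·c + √((N·c)² + 4·N·c·H))/2 = (−0.026 + √40040)/2 ≈ 100.04 mm, so f ≈ 100 mm.

100 mm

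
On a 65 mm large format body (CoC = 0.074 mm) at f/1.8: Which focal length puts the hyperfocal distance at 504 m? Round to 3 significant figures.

259 mm

From H = f²/(N·c) + f, with f ≪ H: f ≈ √(H·N·c) = √(504000 × 1.8 × 0.074) = √67133 ≈ 259.1 mm.
The +f correction barely moves this — solving exactly, f² + N·c·f − N·c·H = 0 ⇒ f = (−N·c + √((N·c)² + 4·N·c·H))/2 = (−0.1332 + √268531)/2 ≈ 259.03 mm, so f ≈ 259 mm.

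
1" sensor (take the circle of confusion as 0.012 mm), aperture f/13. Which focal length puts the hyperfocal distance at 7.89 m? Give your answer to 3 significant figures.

35.0 mm

From H = f²/(N·c) + f, with f ≪ H: f ≈ √(H·N·c) = √(7890 × 13 × 0.012) = √1230.8 ≈ 35.08 mm.
Exact: f² + N·c·f − N·c·H = 0 ⇒ f = (−N·c + √((N·c)² + 4·N·c·H))/2 = (−0.156 + √4923.4)/2 ≈ 35.005 mm ≈ 35.0 mm.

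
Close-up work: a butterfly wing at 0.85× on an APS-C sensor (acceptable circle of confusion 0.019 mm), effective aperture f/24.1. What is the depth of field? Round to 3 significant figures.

1.27 mm

At magnification m, DoF ≈ 2·N_eff·c/m² = 2 × 24.1 × 0.019 / 0.85² = 0.9158 / 0.7225 ≈ 1.27 mm.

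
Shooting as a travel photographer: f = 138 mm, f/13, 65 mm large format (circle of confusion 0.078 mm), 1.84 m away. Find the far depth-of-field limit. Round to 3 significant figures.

Hyperfocal distance H = f²/(N·c) + f = 138²/(13 × 0.078) + 138 = 19044/1.014 + 138 ≈ 18919.1 mm ≈ 18.92 m.
Far limit Df = s·(H − f)/(H − s) = 1840 × (18919.1 − 138) / (18919.1 − 1840) = 1840 × 18781.1 / 17079.1 ≈ 2023.4 mm ≈ 2.02 m.

2.02 m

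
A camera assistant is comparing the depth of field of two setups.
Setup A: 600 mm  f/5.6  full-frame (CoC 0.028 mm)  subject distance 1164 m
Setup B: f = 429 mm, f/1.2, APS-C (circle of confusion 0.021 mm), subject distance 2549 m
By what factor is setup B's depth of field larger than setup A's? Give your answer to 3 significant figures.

Setup A: H = 600²/(5.6×0.028) + 600 ≈ 2296518.4 mm; DoF = Df − Dn = 2359740 − 772536 ≈ 1587204 mm.
Setup B: H = 429²/(1.2×0.021) + 429 ≈ 7303643.3 mm; DoF = Df − Dn = 3915308 − 1889596 ≈ 2025712 mm.
Ratio = 2025712 / 1587204 ≈ 1.28.

1.28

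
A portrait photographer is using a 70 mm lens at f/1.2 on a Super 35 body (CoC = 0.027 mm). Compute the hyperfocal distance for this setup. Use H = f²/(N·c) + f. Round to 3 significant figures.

151 m

Hyperfocal distance H = f²/(N·c) + f = 70²/(1.2 × 0.027) + 70 = 4900/0.0324 + 70 ≈ 151304.6 mm ≈ 151 m.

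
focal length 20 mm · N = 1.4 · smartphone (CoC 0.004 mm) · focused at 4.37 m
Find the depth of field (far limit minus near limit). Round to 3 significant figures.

Hyperfocal distance H = f²/(N·c) + f = 20²/(1.4 × 0.004) + 20 = 400/0.0056 + 20 ≈ 71448.6 mm ≈ 71.45 m.
Near limit Dn = s·(H − f)/(H + s − 2f) = 4370 × (71448.6 − 20) / (71448.6 + 4370 − 2 × 20) = 4370 × 71428.6 / 75778.6 ≈ 4119.14 mm.
Far limit Df = s·(H − f)/(H − s) = 4370 × (71448.6 − 20) / (71448.6 − 4370) = 4370 × 71428.6 / 67078.6 ≈ 4653.39 mm.
Depth of field = Df − Dn = 4653.39 − 4119.14 ≈ 534.25 mm ≈ 0.534 m.

0.534 m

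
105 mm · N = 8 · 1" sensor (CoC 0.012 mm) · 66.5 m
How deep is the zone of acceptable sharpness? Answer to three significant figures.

Hyperfocal distance H = f²/(N·c) + f = 105²/(8 × 0.012) + 105 = 11025/0.096 + 105 ≈ 114948.8 mm ≈ 114.9 m.
Near limit Dn = s·(H − f)/(H + s − 2f) = 66500 × (114948.8 − 105) / (114948.8 + 66500 − 2 × 105) = 66500 × 114843.8 / 181238.8 ≈ 42138 mm.
Far limit Df = s·(H − f)/(H − s) = 66500 × (114948.8 − 105) / (114948.8 − 66500) = 66500 × 114843.8 / 48448.8 ≈ 157633 mm.
Depth of field = Df − Dn = 157633 − 42138 ≈ 115495 mm ≈ 115 m.

115 m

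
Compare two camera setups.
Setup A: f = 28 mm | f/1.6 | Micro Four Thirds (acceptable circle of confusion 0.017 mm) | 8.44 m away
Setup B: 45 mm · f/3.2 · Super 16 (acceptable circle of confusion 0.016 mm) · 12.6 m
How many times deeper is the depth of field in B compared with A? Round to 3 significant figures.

1.65

Setup A: H = 28²/(1.6×0.017) + 28 ≈ 28851.5 mm; DoF = Df − Dn = 11918.3 − 6533.3 ≈ 5385.0 mm.
Setup B: H = 45²/(3.2×0.016) + 45 ≈ 39595.8 mm; DoF = Df − Dn = 18459.9 − 9564.0 ≈ 8895.9 mm.
Ratio = 8895.9 / 5385.0 ≈ 1.65.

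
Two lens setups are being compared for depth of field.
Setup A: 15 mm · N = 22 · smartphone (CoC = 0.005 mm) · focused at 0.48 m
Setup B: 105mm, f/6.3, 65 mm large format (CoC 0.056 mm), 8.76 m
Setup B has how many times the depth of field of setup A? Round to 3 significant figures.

22.8

Setup A: H = 15²/(22×0.005) + 15 ≈ 2060.5 mm; DoF = Df − Dn = 621.23 − 391.09 ≈ 230.14 mm.
Setup B: H = 105²/(6.3×0.056) + 105 ≈ 31355.0 mm; DoF = Df − Dn = 12115.5 − 6860.0 ≈ 5255.5 mm.
Ratio = 5255.5 / 230.14 ≈ 22.8.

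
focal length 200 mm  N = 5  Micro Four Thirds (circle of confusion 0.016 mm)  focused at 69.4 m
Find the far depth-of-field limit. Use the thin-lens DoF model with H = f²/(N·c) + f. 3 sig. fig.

80.5 m

Hyperfocal distance H = f²/(N·c) + f = 200²/(5 × 0.016) + 200 = 40000/0.08 + 200 ≈ 500200.0 mm ≈ 500.2 m.
Far limit Df = s·(H − f)/(H − s) = 69400 × (500200.0 − 200) / (500200.0 − 69400) = 69400 × 500000.0 / 430800.0 ≈ 80548 mm ≈ 80.5 m.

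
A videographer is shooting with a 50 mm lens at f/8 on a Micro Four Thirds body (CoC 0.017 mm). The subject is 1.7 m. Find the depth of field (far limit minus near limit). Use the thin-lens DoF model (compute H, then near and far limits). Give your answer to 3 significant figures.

Hyperfocal distance H = f²/(N·c) + f = 50²/(8 × 0.017) + 50 = 2500/0.136 + 50 ≈ 18432.4 mm ≈ 18.43 m.
Near limit Dn = s·(H − f)/(H + s − 2f) = 1700 × (18432.4 − 50) / (18432.4 + 1700 − 2 × 50) = 1700 × 18382.4 / 20032.4 ≈ 1559.98 mm.
Far limit Df = s·(H − f)/(H − s) = 1700 × (18432.4 − 50) / (18432.4 − 1700) = 1700 × 18382.4 / 16732.4 ≈ 1867.64 mm.
Depth of field = Df − Dn = 1867.64 − 1559.98 ≈ 307.66 mm.

308 mm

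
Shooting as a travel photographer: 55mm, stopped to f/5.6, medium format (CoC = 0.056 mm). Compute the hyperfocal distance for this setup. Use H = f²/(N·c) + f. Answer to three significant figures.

9.70 m

Hyperfocal distance H = f²/(N·c) + f = 55²/(5.6 × 0.056) + 55 = 3025/0.3136 + 55 ≈ 9701.0 mm ≈ 9.70 m.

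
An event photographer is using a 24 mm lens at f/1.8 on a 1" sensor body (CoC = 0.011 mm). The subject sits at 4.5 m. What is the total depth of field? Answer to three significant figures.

Hyperfocal distance H = f²/(N·c) + f = 24²/(1.8 × 0.011) + 24 = 576/0.0198 + 24 ≈ 29114.9 mm ≈ 29.11 m.
Near limit Dn = s·(H − f)/(H + s − 2f) = 4500 × (29114.9 − 24) / (29114.9 + 4500 − 2 × 24) = 4500 × 29090.9 / 33566.9 ≈ 3899.9 mm.
Far limit Df = s·(H − f)/(H − s) = 4500 × (29114.9 − 24) / (29114.9 − 4500) = 4500 × 29090.9 / 24614.9 ≈ 5318.3 mm.
Depth of field = Df − Dn = 5318.3 − 3899.9 ≈ 1418.4 mm ≈ 1.42 m.

1.42 m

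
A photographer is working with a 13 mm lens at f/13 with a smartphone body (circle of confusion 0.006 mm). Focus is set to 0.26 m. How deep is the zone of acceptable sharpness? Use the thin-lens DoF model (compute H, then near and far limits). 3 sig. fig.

60.1 mm

Hyperfocal distance H = f²/(N·c) + f = 13²/(13 × 0.006) + 13 = 169/0.078 + 13 ≈ 2179.7 mm ≈ 2.180 m.
Near limit Dn = s·(H − f)/(H + s − 2f) = 260 × (2179.7 − 13) / (2179.7 + 260 − 2 × 13) = 260 × 2166.7 / 2413.7 ≈ 233.393 mm.
Far limit Df = s·(H − f)/(H − s) = 260 × (2179.7 − 13) / (2179.7 − 260) = 260 × 2166.7 / 1919.7 ≈ 293.454 mm.
Depth of field = Df − Dn = 293.454 − 233.393 ≈ 60.061 mm.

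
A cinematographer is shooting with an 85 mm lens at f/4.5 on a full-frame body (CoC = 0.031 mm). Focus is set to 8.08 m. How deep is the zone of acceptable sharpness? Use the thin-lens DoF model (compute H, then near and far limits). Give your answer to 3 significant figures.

Hyperfocal distance H = f²/(N·c) + f = 85²/(4.5 × 0.031) + 85 = 7225/0.1395 + 85 ≈ 51877.1 mm ≈ 51.88 m.
Near limit Dn = s·(H − f)/(H + s − 2f) = 8080 × (51877.1 − 85) / (51877.1 + 8080 − 2 × 85) = 8080 × 51792.1 / 59787.1 ≈ 6999.5 mm.
Far limit Df = s·(H − f)/(H − s) = 8080 × (51877.1 − 85) / (51877.1 − 8080) = 8080 × 51792.1 / 43797.1 ≈ 9555.0 mm.
Depth of field = Df − Dn = 9555.0 − 6999.5 ≈ 2555.5 mm ≈ 2.56 m.

2.56 m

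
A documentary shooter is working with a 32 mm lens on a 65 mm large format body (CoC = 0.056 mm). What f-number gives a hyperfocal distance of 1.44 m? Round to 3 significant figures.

f/13

Rearrange H = f²/(N·c) + f for N: N = f² / ((H − f)·c).
N = 32² / ((1440 − 32) × 0.056) = 1024 / 78.85 ≈ 13.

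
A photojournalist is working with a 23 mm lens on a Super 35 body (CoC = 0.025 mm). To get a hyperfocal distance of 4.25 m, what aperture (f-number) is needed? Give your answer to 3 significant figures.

f/5.01

Rearrange H = f²/(N·c) + f for N: N = f² / ((H − f)·c).
N = 23² / ((4250 − 23) × 0.025) = 529 / 105.7 ≈ 5.01.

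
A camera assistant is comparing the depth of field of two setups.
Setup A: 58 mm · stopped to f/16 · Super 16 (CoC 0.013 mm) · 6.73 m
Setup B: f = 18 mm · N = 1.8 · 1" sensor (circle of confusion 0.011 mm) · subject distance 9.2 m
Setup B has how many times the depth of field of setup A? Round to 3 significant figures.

Setup A: H = 58²/(16×0.013) + 58 ≈ 16231.1 mm; DoF = Df − Dn = 11456.0 − 4764.5 ≈ 6691.5 mm.
Setup B: H = 18²/(1.8×0.011) + 18 ≈ 16381.6 mm; DoF = Df − Dn = 20963 − 5893 ≈ 15070 mm.
Ratio = 15070 / 6691.5 ≈ 2.25.

2.25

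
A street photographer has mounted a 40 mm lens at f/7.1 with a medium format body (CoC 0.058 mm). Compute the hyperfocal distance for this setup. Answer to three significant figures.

3.93 m

Hyperfocal distance H = f²/(N·c) + f = 40²/(7.1 × 0.058) + 40 = 1600/0.4118 + 40 ≈ 3925.4 mm ≈ 3.93 m.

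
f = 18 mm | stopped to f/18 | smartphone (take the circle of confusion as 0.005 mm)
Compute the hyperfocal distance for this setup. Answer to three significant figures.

3.62 m

Hyperfocal distance H = f²/(N·c) + f = 18²/(18 × 0.005) + 18 = 324/0.09 + 18 ≈ 3618.0 mm ≈ 3.62 m.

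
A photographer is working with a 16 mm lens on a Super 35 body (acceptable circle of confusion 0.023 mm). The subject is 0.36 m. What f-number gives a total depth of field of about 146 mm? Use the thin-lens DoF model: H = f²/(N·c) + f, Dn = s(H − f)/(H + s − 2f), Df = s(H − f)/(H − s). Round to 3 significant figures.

Write h = H − f = f²/(N·c). The thin-lens limits are Dn = s·h/(h + (s−f)) and Df = s·h/(h − (s−f)), so DoF = Df − Dn = 2·s·(s−f)·h / (h² − (s−f)²).
That is a quadratic in h: DoF·h² − 2·s·(s−f)·h − DoF·(s−f)² = 0 ⇒ h = (s−f)·(s + √(s² + DoF²)) / DoF = 344 × (360 + √(360² + 146²)) / 146 = 344 × (360 + 388.479) / 146 ≈ 1763.5 mm.
Then N = f²/(c·h) = 16² / (0.023 × 1763.5) = 256 / 40.561 ≈ 6.31.

f/6.31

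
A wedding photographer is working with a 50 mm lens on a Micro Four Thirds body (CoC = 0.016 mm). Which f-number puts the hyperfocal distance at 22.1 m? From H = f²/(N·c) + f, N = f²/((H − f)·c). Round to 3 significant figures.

Rearrange H = f²/(N·c) + f for N: N = f² / ((H − f)·c).
N = 50² / ((22100 − 50) × 0.016) = 2500 / 352.8 ≈ 7.09.

f/7.09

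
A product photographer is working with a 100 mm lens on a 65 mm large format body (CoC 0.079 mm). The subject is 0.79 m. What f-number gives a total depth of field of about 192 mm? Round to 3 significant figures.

Write h = H − f = f²/(N·c). The thin-lens limits are Dn = s·h/(h + (s−f)) and Df = s·h/(h − (s−f)), so DoF = Df − Dn = 2·s·(s−f)·h / (h² − (s−f)²).
That is a quadratic in h: DoF·h² − 2·s·(s−f)·h − DoF·(s−f)² = 0 ⇒ h = (s−f)·(s + √(s² + DoF²)) / DoF = 690 × (790 + √(790² + 192²)) / 192 = 690 × (790 + 812.997) / 192 ≈ 5760.8 mm.
Then N = f²/(c·h) = 100² / (0.079 × 5760.8) = 10000 / 455.10 ≈ 22.

f/22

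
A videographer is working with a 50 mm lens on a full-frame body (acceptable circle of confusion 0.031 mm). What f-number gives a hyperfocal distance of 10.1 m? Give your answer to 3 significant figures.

f/8.02

Rearrange H = f²/(N·c) + f for N: N = f² / ((H − f)·c).
N = 50² / ((10100 − 50) × 0.031) = 2500 / 311.6 ≈ 8.02.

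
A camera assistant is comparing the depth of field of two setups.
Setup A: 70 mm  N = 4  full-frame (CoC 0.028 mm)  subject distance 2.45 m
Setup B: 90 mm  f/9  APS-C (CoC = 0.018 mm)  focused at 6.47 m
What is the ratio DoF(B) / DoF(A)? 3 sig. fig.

Setup A: H = 70²/(4×0.028) + 70 ≈ 43820.0 mm; DoF = Df − Dn = 2590.95 − 2323.60 ≈ 267.35 mm.
Setup B: H = 90²/(9×0.018) + 90 ≈ 50090.0 mm; DoF = Df − Dn = 7416.3 − 5737.9 ≈ 1678.4 mm.
Ratio = 1678.4 / 267.35 ≈ 6.28.

6.28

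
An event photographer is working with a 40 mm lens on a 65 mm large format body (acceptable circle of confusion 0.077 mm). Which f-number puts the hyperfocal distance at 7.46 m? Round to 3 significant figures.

Rearrange H = f²/(N·c) + f for N: N = f² / ((H − f)·c).
N = 40² / ((7460 − 40) × 0.077) = 1600 / 571.3 ≈ 2.80.

f/2.80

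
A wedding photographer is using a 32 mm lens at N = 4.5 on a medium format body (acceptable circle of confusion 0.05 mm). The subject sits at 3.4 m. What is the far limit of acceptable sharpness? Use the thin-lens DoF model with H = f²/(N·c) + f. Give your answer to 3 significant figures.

13.1 m

Hyperfocal distance H = f²/(N·c) + f = 32²/(4.5 × 0.05) + 32 = 1024/0.225 + 32 ≈ 4583.1 mm ≈ 4.583 m.
Far limit Df = s·(H − f)/(H − s) = 3400 × (4583.1 − 32) / (4583.1 − 3400) = 3400 × 4551.1 / 1183.1 ≈ 13079 mm ≈ 13.1 m.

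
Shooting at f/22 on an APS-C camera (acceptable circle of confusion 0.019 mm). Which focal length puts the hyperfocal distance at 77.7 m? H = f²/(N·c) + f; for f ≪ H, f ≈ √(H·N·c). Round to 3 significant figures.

180 mm

From H = f²/(N·c) + f, with f ≪ H: f ≈ √(H·N·c) = √(77700 × 22 × 0.019) = √32479 ≈ 180.2 mm.
The +f correction barely moves this — solving exactly, f² + N·c·f − N·c·H = 0 ⇒ f = (−N·c + √((N·c)² + 4·N·c·H))/2 = (−0.418 + √129915)/2 ≈ 180.01 mm, so f ≈ 180 mm.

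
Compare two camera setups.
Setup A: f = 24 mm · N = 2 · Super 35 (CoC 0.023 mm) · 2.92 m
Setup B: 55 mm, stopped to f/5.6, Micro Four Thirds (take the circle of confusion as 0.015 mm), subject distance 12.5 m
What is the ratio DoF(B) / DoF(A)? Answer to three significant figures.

6.88

Setup A: H = 24²/(2×0.023) + 24 ≈ 12545.7 mm; DoF = Df − Dn = 3798.5 − 2371.5 ≈ 1427.0 mm.
Setup B: H = 55²/(5.6×0.015) + 55 ≈ 36066.9 mm; DoF = Df − Dn = 19100.9 − 9289.7 ≈ 9811.2 mm.
Ratio = 9811.2 / 1427.0 ≈ 6.88.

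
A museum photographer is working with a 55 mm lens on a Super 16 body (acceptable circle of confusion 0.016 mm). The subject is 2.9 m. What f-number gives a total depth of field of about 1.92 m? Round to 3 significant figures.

f/20

Write h = H − f = f²/(N·c). The thin-lens limits are Dn = s·h/(h + (s−f)) and Df = s·h/(h − (s−f)), so DoF = Df − Dn = 2·s·(s−f)·h / (h² − (s−f)²).
That is a quadratic in h: DoF·h² − 2·s·(s−f)·h − DoF·(s−f)² = 0 ⇒ h = (s−f)·(s + √(s² + DoF²)) / DoF = 2845 × (2900 + √(2900² + 1920²)) / 1920 = 2845 × (2900 + 3477.99) / 1920 ≈ 9450.7 mm.
Then N = f²/(c·h) = 55² / (0.016 × 9450.7) = 3025 / 151.21 ≈ 20.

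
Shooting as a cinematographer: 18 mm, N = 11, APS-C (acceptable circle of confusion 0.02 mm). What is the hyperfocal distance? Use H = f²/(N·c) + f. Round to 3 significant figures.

1.49 m

Hyperfocal distance H = f²/(N·c) + f = 18²/(11 × 0.02) + 18 = 324/0.22 + 18 ≈ 1490.7 mm ≈ 1.49 m.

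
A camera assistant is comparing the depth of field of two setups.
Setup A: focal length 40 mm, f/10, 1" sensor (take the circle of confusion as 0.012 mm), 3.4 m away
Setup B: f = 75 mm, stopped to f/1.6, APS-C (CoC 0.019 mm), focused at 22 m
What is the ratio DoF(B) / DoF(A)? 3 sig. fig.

Setup A: H = 40²/(10×0.012) + 40 ≈ 13373.3 mm; DoF = Df − Dn = 4545.5 − 2715.7 ≈ 1829.8 mm.
Setup B: H = 75²/(1.6×0.019) + 75 ≈ 185107.9 mm; DoF = Df − Dn = 24957.2 − 19669.3 ≈ 5287.9 mm.
Ratio = 5287.9 / 1829.8 ≈ 2.89.

2.89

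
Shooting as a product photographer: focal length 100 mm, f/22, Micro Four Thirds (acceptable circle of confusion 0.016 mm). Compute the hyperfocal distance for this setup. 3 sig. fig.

Hyperfocal distance H = f²/(N·c) + f = 100²/(22 × 0.016) + 100 = 10000/0.352 + 100 ≈ 28509.1 mm ≈ 28.5 m.

28.5 m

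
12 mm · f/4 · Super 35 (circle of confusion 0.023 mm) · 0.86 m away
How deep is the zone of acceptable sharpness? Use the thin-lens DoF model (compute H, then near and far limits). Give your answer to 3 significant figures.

Hyperfocal distance H = f²/(N·c) + f = 12²/(4 × 0.023) + 12 = 144/0.092 + 12 ≈ 1577.2 mm ≈ 1.577 m.
Near limit Dn = s·(H − f)/(H + s − 2f) = 860 × (1577.2 − 12) / (1577.2 + 860 − 2 × 12) = 860 × 1565.2 / 2413.2 ≈ 557.8 mm.
Far limit Df = s·(H − f)/(H − s) = 860 × (1577.2 − 12) / (1577.2 − 860) = 860 × 1565.2 / 717.2 ≈ 1876.8 mm.
Depth of field = Df − Dn = 1876.8 − 557.8 ≈ 1319.0 mm ≈ 1.32 m.

1.32 m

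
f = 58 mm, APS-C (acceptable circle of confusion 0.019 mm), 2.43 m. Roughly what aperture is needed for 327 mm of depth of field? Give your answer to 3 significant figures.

Write h = H − f = f²/(N·c). The thin-lens limits are Dn = s·h/(h + (s−f)) and Df = s·h/(h − (s−f)), so DoF = Df − Dn = 2·s·(s−f)·h / (h² − (s−f)²).
That is a quadratic in h: DoF·h² − 2·s·(s−f)·h − DoF·(s−f)² = 0 ⇒ h = (s−f)·(s + √(s² + DoF²)) / DoF = 2372 × (2430 + √(2430² + 327²)) / 327 = 2372 × (2430 + 2451.90) / 327 ≈ 35412 mm.
Then N = f²/(c·h) = 58² / (0.019 × 35412) = 3364 / 672.84 ≈ 5.

f/5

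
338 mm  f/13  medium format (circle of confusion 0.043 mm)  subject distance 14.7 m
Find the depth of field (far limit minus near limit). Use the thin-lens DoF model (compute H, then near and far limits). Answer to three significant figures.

Hyperfocal distance H = f²/(N·c) + f = 338²/(13 × 0.043) + 338 = 114244/0.559 + 338 ≈ 204710.1 mm ≈ 204.7 m.
Near limit Dn = s·(H − f)/(H + s − 2f) = 14700 × (204710.1 − 338) / (204710.1 + 14700 − 2 × 338) = 14700 × 204372.1 / 218734.1 ≈ 13734.8 mm.
Far limit Df = s·(H − f)/(H − s) = 14700 × (204710.1 − 338) / (204710.1 − 14700) = 14700 × 204372.1 / 190010.1 ≈ 15811.1 mm.
Depth of field = Df − Dn = 15811.1 − 13734.8 ≈ 2076.3 mm ≈ 2.08 m.

2.08 m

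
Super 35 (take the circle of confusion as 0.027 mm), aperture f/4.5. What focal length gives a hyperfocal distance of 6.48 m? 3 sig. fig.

From H = f²/(N·c) + f, with f ≪ H: f ≈ √(H·N·c) = √(6480 × 4.5 × 0.027) = √787.32 ≈ 28.06 mm.
Exact: f² + N·c·f − N·c·H = 0 ⇒ f = (−N·c + √((N·c)² + 4·N·c·H))/2 = (−0.1215 + √3149.3)/2 ≈ 27.999 mm ≈ 28.0 mm.

28.0 mm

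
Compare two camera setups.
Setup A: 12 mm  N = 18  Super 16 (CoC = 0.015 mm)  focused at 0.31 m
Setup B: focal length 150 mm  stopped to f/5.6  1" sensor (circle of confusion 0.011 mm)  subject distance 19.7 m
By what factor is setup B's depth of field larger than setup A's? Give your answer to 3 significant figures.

Setup A: H = 12²/(18×0.015) + 12 ≈ 545.3 mm; DoF = Df − Dn = 702.55 − 198.88 ≈ 503.67 mm.
Setup B: H = 150²/(5.6×0.011) + 150 ≈ 365409.7 mm; DoF = Df − Dn = 20814.0 − 18699.2 ≈ 2114.8 mm.
Ratio = 2114.8 / 503.67 ≈ 4.20.

4.20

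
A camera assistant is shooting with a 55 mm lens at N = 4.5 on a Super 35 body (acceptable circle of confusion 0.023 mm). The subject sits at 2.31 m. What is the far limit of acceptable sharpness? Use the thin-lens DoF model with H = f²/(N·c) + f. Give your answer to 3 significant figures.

2.50 m

Hyperfocal distance H = f²/(N·c) + f = 55²/(4.5 × 0.023) + 55 = 3025/0.1035 + 55 ≈ 29282.1 mm ≈ 29.28 m.
Far limit Df = s·(H − f)/(H − s) = 2310 × (29282.1 − 55) / (29282.1 − 2310) = 2310 × 29227.1 / 26972.1 ≈ 2503.1 mm ≈ 2.50 m.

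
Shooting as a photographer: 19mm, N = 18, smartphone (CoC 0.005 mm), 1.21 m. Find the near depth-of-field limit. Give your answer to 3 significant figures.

Hyperfocal distance H = f²/(N·c) + f = 19²/(18 × 0.005) + 19 = 361/0.09 + 19 ≈ 4030.1 mm ≈ 4.030 m.
Near limit Dn = s·(H − f)/(H + s − 2f) = 1210 × (4030.1 − 19) / (4030.1 + 1210 − 2 × 19) = 1210 × 4011.1 / 5202.1 ≈ 932.98 mm ≈ 0.933 m.

0.933 m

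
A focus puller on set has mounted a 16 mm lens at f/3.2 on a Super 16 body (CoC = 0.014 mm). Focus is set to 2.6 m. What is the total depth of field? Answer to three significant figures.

Hyperfocal distance H = f²/(N·c) + f = 16²/(3.2 × 0.014) + 16 = 256/0.0448 + 16 ≈ 5730.3 mm ≈ 5.730 m.
Near limit Dn = s·(H − f)/(H + s − 2f) = 2600 × (5730.3 − 16) / (5730.3 + 2600 − 2 × 16) = 2600 × 5714.3 / 8298.3 ≈ 1790.4 mm.
Far limit Df = s·(H − f)/(H − s) = 2600 × (5730.3 − 16) / (5730.3 − 2600) = 2600 × 5714.3 / 3130.3 ≈ 4746.3 mm.
Depth of field = Df − Dn = 4746.3 − 1790.4 ≈ 2955.9 mm ≈ 2.96 m.

2.96 m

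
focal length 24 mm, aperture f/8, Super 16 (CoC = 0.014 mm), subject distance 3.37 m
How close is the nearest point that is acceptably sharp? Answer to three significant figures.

Hyperfocal distance H = f²/(N·c) + f = 24²/(8 × 0.014) + 24 = 576/0.112 + 24 ≈ 5166.9 mm ≈ 5.167 m.
Near limit Dn = s·(H − f)/(H + s − 2f) = 3370 × (5166.9 − 24) / (5166.9 + 3370 − 2 × 24) = 3370 × 5142.9 / 8488.9 ≈ 2041.7 mm ≈ 2.04 m.

2.04 m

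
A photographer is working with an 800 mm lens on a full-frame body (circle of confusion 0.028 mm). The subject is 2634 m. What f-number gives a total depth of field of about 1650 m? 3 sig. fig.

f/2.49

Write h = H − f = f²/(N·c). The thin-lens limits are Dn = s·h/(h + (s−f)) and Df = s·h/(h − (s−f)), so DoF = Df − Dn = 2·s·(s−f)·h / (h² − (s−f)²).
That is a quadratic in h: DoF·h² − 2·s·(s−f)·h − DoF·(s−f)² = 0 ⇒ h = (s−f)·(s + √(s² + DoF²)) / DoF = 2633200 × (2634000 + √(2634000² + 1650000²)) / 1650000 = 2633200 × (2634000 + 3108127) / 1650000 ≈ 9163739 mm.
Then N = f²/(c·h) = 800² / (0.028 × 9163739) = 640000 / 256585 ≈ 2.49.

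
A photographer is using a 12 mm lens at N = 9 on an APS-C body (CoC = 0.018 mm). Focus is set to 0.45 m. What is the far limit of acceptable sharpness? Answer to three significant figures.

Hyperfocal distance H = f²/(N·c) + f = 12²/(9 × 0.018) + 12 = 144/0.162 + 12 ≈ 900.9 mm ≈ 0.901 m.
Far limit Df = s·(H − f)/(H − s) = 450 × (900.9 − 12) / (900.9 − 450) = 450 × 888.9 / 450.9 ≈ 887.14 mm ≈ 0.887 m.

0.887 m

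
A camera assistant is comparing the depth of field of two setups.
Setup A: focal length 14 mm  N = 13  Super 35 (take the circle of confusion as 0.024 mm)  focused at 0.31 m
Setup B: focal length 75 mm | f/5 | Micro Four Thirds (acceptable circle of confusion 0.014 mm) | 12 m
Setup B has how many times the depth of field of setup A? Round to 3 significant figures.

9.70

Setup A: H = 14²/(13×0.024) + 14 ≈ 642.2 mm; DoF = Df − Dn = 586.21 − 210.71 ≈ 375.50 mm.
Setup B: H = 75²/(5×0.014) + 75 ≈ 80432.1 mm; DoF = Df − Dn = 14091.1 − 10449.3 ≈ 3641.8 mm.
Ratio = 3641.8 / 375.50 ≈ 9.70.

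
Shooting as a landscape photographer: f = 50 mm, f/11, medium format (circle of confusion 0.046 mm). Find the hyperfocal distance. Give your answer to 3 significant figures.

Hyperfocal distance H = f²/(N·c) + f = 50²/(11 × 0.046) + 50 = 2500/0.506 + 50 ≈ 4990.7 mm ≈ 4.99 m.

4.99 m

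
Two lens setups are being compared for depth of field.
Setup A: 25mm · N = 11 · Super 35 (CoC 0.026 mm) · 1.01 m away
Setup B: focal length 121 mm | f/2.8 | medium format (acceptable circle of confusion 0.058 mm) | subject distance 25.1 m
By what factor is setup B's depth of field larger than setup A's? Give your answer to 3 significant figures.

13.2

Setup A: H = 25²/(11×0.026) + 25 ≈ 2210.3 mm; DoF = Df − Dn = 1838.8 − 696.2 ≈ 1142.6 mm.
Setup B: H = 121²/(2.8×0.058) + 121 ≈ 90274.9 mm; DoF = Df − Dn = 34720 − 19654 ≈ 15066 mm.
Ratio = 15066 / 1142.6 ≈ 13.2.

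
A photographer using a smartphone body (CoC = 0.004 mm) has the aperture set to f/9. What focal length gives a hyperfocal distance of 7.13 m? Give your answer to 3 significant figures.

16.0 mm

From H = f²/(N·c) + f, with f ≪ H: f ≈ √(H·N·c) = √(7130 × 9 × 0.004) = √256.68 ≈ 16.02 mm.
The +f correction barely moves this — solving exactly, f² + N·c·f − N·c·H = 0 ⇒ f = (−N·c + √((N·c)² + 4·N·c·H))/2 = (−0.036 + √1026.7)/2 ≈ 16.003 mm, so f ≈ 16.0 mm.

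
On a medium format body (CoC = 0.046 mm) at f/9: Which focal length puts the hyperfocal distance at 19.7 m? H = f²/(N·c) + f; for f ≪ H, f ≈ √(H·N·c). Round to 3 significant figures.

From H = f²/(N·c) + f, with f ≪ H: f ≈ √(H·N·c) = √(19700 × 9 × 0.046) = √8155.8 ≈ 90.31 mm.
Exact: f² + N·c·f − N·c·H = 0 ⇒ f = (−N·c + √((N·c)² + 4·N·c·H))/2 = (−0.414 + √32623)/2 ≈ 90.103 mm ≈ 90.1 mm.

90.1 mm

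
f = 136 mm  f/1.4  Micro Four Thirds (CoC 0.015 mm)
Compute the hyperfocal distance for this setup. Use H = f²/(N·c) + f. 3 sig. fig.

881 m

Hyperfocal distance H = f²/(N·c) + f = 136²/(1.4 × 0.015) + 136 = 18496/0.021 + 136 ≈ 880897.9 mm ≈ 881 m.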